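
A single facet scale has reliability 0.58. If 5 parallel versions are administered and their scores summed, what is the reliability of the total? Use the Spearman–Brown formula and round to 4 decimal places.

0.8735

ρ_k = kρ / (1 + (k−1)ρ) = 5·0.58 / (1 + 4·0.58) = 2.900 / 3.320 = 0.8735.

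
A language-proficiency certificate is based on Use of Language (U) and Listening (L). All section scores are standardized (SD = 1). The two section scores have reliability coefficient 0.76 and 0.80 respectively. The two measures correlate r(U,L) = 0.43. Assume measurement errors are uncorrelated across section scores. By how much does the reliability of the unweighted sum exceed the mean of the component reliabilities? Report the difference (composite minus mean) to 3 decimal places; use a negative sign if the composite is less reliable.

0.066

Var(sum) = 2 + 0.86 = 2.86; true-score variance = 1.56 + 0.86 = 2.42; composite reliability = 0.8462.
Mean component reliability = 0.7800.
Difference = 0.8462 − 0.7800 = 0.066.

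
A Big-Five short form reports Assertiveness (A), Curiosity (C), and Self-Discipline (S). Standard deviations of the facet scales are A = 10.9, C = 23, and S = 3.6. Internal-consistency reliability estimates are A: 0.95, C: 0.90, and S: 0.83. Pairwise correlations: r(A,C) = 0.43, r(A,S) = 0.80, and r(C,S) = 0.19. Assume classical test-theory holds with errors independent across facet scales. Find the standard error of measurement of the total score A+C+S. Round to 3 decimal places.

7.813

Var(total) = 660.77 + 309.85 = 970.62.
True-score variance = 599.726 + 309.85 = 909.576, so reliability = 0.9371.
Error variance = 970.62 − 909.576 = 61.0437; SEM = √61.0437 = 7.813.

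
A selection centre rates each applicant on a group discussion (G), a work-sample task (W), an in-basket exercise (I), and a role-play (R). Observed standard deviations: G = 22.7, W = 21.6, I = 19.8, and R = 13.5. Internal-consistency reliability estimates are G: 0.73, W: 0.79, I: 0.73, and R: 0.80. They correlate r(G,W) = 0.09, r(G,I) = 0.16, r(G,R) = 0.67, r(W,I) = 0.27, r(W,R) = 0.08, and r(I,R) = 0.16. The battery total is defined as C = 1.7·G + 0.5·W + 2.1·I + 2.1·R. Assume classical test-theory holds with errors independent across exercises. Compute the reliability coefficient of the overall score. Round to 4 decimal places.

Var(C) = 1.7²·22.7² + 0.5²·21.6² + 2.1²·19.8² + 2.1²·13.5² + 2·[0.85·22.7·21.6·0.09 + 3.57·22.7·19.8·0.16 + 3.57·22.7·13.5·0.67 + 1.05·21.6·19.8·0.27 + 1.05·21.6·13.5·0.08 + 4.41·19.8·13.5·0.16] = 4138.45 + 2723.17 = 6861.62.
Because errors are independent across components, Cov(Tᵢ,Tⱼ) = Cov(Xᵢ,Xⱼ); the off-diagonal part of the true-score variance is the same as above.
True-score variance = [1.7²·22.7²·0.73 + 0.5²·21.6²·0.79 + 2.1²·19.8²·0.73 + 2.1²·13.5²·0.80] + 2723.17 = 3084.33 + 2723.17 = 5807.5.
Reliability = 5807.5 / 6861.62 = 0.8464.

0.8464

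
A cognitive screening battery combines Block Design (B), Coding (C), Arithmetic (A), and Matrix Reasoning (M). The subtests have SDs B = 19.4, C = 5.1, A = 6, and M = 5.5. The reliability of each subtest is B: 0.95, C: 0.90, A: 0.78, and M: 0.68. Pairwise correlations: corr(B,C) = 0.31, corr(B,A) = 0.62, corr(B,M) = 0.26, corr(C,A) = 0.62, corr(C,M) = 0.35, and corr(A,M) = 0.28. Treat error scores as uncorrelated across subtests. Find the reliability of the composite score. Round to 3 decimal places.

Var(B+C+A+M) = 19.4² + 5.1² + 6² + 5.5² + 2·[19.4·5.1·0.31 + 19.4·6·0.62 + 19.4·5.5·0.26 + 5.1·6·0.62 + 5.1·5.5·0.35 + 6·5.5·0.28] = 468.62 + 337.222 = 805.842.
With uncorrelated errors the cross-covariances are all true-score covariance, so they carry over unchanged; only the diagonal terms shrink to ρᵢσᵢ².
True-score variance = [19.4²·0.95 + 5.1²·0.90 + 6²·0.78 + 5.5²·0.68] + 337.222 = 429.601 + 337.222 = 766.823.
Reliability = 766.823 / 805.842 = 0.952.

0.952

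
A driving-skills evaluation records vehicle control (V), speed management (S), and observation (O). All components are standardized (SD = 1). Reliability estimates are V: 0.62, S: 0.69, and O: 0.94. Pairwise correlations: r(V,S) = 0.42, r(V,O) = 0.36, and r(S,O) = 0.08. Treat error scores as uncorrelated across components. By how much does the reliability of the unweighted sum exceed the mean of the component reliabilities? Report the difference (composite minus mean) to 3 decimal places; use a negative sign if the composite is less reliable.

0.091

Var(sum) = 3 + 1.72 = 4.72; true-score variance = 2.25 + 1.72 = 3.97; composite reliability = 0.8411.
Mean component reliability = 0.7500.
Difference = 0.8411 − 0.7500 = 0.091.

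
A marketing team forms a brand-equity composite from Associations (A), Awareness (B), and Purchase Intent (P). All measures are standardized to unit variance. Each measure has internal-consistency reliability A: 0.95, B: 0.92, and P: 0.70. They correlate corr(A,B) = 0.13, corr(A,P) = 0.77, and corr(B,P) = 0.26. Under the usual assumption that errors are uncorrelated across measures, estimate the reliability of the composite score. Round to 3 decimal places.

0.919

Var(A+B+P) = 3 + 2·[0.13 + 0.77 + 0.26] = 3 + 2.32 = 5.32.
With uncorrelated errors the cross-covariances are all true-score covariance, so they carry over unchanged; only the diagonal terms shrink to ρᵢσᵢ².
True-score variance = [0.95 + 0.92 + 0.70] + 2.32 = 2.57 + 2.32 = 4.89.
Reliability = 4.89 / 5.32 = 0.919.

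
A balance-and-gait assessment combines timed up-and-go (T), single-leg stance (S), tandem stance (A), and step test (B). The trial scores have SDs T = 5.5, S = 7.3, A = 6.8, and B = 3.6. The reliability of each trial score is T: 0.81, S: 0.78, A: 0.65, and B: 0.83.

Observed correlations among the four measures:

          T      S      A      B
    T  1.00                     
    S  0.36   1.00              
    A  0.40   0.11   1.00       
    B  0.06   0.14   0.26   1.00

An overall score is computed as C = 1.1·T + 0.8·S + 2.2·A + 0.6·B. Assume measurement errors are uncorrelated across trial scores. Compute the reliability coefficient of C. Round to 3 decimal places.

0.786

Var(C) = 1.1²·5.5² + 0.8²·7.3² + 2.2²·6.8² + 0.6²·3.6² + 2·[0.88·5.5·7.3·0.36 + 2.42·5.5·6.8·0.40 + 0.66·5.5·3.6·0.06 + 1.76·7.3·6.8·0.11 + 0.48·7.3·3.6·0.14 + 1.32·6.8·3.6·0.26] = 299.175 + 138.969 = 438.145.
With uncorrelated errors the cross-covariances are all true-score covariance, so they carry over unchanged; only the diagonal terms shrink to ρᵢσᵢ².
True-score variance = [1.1²·5.5²·0.81 + 0.8²·7.3²·0.78 + 2.2²·6.8²·0.65 + 0.6²·3.6²·0.83] + 138.969 = 205.594 + 138.969 = 344.563.
Reliability = 344.563 / 438.145 = 0.786.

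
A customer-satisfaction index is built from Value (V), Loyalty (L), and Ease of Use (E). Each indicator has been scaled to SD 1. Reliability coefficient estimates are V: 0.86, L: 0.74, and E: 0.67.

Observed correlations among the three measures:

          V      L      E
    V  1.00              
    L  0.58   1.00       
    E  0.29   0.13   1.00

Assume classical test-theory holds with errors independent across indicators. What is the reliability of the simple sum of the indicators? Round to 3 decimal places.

Var(V+L+E) = 3 + 2·[0.58 + 0.29 + 0.13] = 3 + 2 = 5.
Under uncorrelated errors the observed covariances equal the true-score covariances, so only the own-variance terms attenuate.
True-score variance = [0.86 + 0.74 + 0.67] + 2 = 2.27 + 2 = 4.27.
Reliability = 4.27 / 5 = 0.854.

0.854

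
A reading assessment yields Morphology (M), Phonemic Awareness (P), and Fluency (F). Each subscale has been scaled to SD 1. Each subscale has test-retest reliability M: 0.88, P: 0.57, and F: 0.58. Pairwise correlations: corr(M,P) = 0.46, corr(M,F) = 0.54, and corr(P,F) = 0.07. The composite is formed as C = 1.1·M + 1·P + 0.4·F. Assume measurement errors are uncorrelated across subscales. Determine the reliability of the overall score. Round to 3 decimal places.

Var(C) = 1.1² + 1 + 0.4² + 2·[1.1·0.46 + 0.44·0.54 + 0.4·0.07] = 2.37 + 1.5432 = 3.9132.
Under uncorrelated errors the observed covariances equal the true-score covariances, so only the own-variance terms attenuate.
True-score variance = [1.1²·0.88 + 0.57 + 0.4²·0.58] + 1.5432 = 1.7276 + 1.5432 = 3.2708.
Reliability = 3.2708 / 3.9132 = 0.836.

0.836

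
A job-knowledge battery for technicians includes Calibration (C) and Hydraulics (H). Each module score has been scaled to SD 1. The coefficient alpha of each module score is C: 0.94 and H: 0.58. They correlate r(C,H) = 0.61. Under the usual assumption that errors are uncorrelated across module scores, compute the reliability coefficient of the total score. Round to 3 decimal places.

0.851

Var(C+H) = 2 + 2·[0.61] = 2 + 1.22 = 3.22.
Under uncorrelated errors the observed covariances equal the true-score covariances, so only the own-variance terms attenuate.
True-score variance = [0.94 + 0.58] + 1.22 = 1.52 + 1.22 = 2.74.
Reliability = 2.74 / 3.22 = 0.851.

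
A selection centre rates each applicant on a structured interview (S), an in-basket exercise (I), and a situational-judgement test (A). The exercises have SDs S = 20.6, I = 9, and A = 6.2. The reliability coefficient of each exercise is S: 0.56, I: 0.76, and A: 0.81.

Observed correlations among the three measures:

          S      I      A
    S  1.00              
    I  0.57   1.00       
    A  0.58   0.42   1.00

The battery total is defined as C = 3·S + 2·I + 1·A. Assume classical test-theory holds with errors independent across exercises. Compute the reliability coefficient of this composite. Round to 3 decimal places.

0.705

Var(C) = 3²·20.6² + 2²·9² + 6.2² + 2·[6·20.6·9·0.57 + 3·20.6·6.2·0.58 + 2·9·6.2·0.42] = 4181.68 + 1806.35 = 5988.03.
With uncorrelated errors the cross-covariances are all true-score covariance, so they carry over unchanged; only the diagonal terms shrink to ρᵢσᵢ².
True-score variance = [3²·20.6²·0.56 + 2²·9²·0.76 + 6.2²·0.81] + 1806.35 = 2416.15 + 1806.35 = 4222.5.
Reliability = 4222.5 / 5988.03 = 0.705.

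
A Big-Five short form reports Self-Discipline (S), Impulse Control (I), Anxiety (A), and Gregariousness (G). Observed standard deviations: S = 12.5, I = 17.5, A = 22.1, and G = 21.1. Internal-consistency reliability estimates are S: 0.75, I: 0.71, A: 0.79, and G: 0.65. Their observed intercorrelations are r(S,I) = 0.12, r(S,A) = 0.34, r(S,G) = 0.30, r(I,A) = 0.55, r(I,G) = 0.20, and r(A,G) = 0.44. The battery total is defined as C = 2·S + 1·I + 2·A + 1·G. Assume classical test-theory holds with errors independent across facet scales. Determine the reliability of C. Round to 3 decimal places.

Var(C) = 2²·12.5² + 17.5² + 2²·22.1² + 21.1² + 2·[2·12.5·17.5·0.12 + 4·12.5·22.1·0.34 + 2·12.5·21.1·0.30 + 2·17.5·22.1·0.55 + 17.5·21.1·0.20 + 2·22.1·21.1·0.44] = 3330.1 + 2992.16 = 6322.26.
Because errors are independent across components, Cov(Tᵢ,Tⱼ) = Cov(Xᵢ,Xⱼ); the off-diagonal part of the true-score variance is the same as above.
True-score variance = [2²·12.5²·0.75 + 17.5²·0.71 + 2²·22.1²·0.79 + 21.1²·0.65] + 2992.16 = 2518.95 + 2992.16 = 5511.11.
Reliability = 5511.11 / 6322.26 = 0.872.

0.872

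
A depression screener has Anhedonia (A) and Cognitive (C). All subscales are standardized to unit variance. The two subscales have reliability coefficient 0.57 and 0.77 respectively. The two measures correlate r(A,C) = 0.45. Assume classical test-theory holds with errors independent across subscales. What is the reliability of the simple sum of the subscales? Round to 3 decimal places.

0.772

Var(A+C) = 2 + 2·[0.45] = 2 + 0.9 = 2.9.
With uncorrelated errors the cross-covariances are all true-score covariance, so they carry over unchanged; only the diagonal terms shrink to ρᵢσᵢ².
True-score variance = [0.57 + 0.77] + 0.9 = 1.34 + 0.9 = 2.24.
Reliability = 2.24 / 2.9 = 0.772.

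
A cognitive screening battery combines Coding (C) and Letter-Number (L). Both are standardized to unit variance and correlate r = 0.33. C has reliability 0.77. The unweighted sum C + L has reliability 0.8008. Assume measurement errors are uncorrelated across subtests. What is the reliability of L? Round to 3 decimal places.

Var(C+L) = 2 + 2·0.33 = 2.660.
True-score variance = ρ_C + ρ_L + 2·0.33, so 0.8008 = (0.77 + ρ_L + 0.66) / 2.660.
ρ_L = 0.8008·2.660 − 0.77 − 0.66 = 0.700.

0.700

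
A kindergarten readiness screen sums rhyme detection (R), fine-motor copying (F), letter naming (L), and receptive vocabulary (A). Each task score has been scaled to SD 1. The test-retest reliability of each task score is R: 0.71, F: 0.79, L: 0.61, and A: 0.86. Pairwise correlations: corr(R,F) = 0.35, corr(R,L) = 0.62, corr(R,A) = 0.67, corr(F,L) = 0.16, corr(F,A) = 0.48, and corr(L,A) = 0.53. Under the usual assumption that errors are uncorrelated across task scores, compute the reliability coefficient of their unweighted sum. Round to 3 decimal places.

0.893

Var(R+F+L+A) = 4 + 2·[0.35 + 0.62 + 0.67 + 0.16 + 0.48 + 0.53] = 4 + 5.62 = 9.62.
Because errors are independent across components, Cov(Tᵢ,Tⱼ) = Cov(Xᵢ,Xⱼ); the off-diagonal part of the true-score variance is the same as above.
True-score variance = [0.71 + 0.79 + 0.61 + 0.86] + 5.62 = 2.97 + 5.62 = 8.59.
Reliability = 8.59 / 9.62 = 0.893.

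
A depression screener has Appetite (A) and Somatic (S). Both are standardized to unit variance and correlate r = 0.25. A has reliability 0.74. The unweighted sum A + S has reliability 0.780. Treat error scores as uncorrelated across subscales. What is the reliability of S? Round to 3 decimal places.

Var(A+S) = 2 + 2·0.25 = 2.500.
True-score variance = ρ_A + ρ_S + 2·0.25, so 0.780 = (0.74 + ρ_S + 0.50) / 2.500.
ρ_S = 0.780·2.500 − 0.74 − 0.50 = 0.710.

0.710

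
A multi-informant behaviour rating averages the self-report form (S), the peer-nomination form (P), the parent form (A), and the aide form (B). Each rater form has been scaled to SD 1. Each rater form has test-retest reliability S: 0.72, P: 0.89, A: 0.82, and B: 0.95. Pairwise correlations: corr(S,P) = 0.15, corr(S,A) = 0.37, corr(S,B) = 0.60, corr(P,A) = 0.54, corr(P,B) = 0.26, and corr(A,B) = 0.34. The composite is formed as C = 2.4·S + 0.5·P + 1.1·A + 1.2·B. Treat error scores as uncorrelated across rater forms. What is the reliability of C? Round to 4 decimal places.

Var(C) = 2.4² + 0.5² + 1.1² + 1.2² + 2·[1.2·0.15 + 2.64·0.37 + 2.88·0.60 + 0.55·0.54 + 0.6·0.26 + 1.32·0.34] = 8.66 + 7.5732 = 16.2332.
With uncorrelated errors the cross-covariances are all true-score covariance, so they carry over unchanged; only the diagonal terms shrink to ρᵢσᵢ².
True-score variance = [2.4²·0.72 + 0.5²·0.89 + 1.1²·0.82 + 1.2²·0.95] + 7.5732 = 6.7299 + 7.5732 = 14.3031.
Reliability = 14.3031 / 16.2332 = 0.8811.

0.8811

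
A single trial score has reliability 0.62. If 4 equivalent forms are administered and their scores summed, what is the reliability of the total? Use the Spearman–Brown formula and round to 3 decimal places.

ρ_k = kρ / (1 + (k−1)ρ) = 4·0.62 / (1 + 3·0.62) = 2.480 / 2.860 = 0.867.

0.867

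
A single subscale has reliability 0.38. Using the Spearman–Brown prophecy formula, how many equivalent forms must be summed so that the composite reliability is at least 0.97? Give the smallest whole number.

53

k ≥ ρ*(1−ρ₁)/(ρ₁(1−ρ*)) = 0.97·0.62 / (0.38·0.03) = 52.754.
Smallest integer k = 53.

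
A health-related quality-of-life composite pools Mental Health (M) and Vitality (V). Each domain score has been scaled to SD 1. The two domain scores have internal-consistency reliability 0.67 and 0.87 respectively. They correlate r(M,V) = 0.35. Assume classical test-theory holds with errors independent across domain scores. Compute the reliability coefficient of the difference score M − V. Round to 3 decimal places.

Var(M−V) = 1 + 1 − 2·0.35 = 2 − 0.7 = 1.3.
Because errors are independent across components, Cov(Tᵢ,Tⱼ) = Cov(Xᵢ,Xⱼ); the off-diagonal part of the true-score variance is the same as above.
True-score variance = [0.67 + 0.87] − 0.7 = 1.54 − 0.7 = 0.84.
Reliability = 0.84 / 1.3 = 0.646.

0.646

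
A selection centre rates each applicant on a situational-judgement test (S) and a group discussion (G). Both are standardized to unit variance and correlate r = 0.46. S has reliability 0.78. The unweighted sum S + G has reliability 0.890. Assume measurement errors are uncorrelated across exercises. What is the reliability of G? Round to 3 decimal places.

0.899

Var(S+G) = 2 + 2·0.46 = 2.920.
True-score variance = ρ_S + ρ_G + 2·0.46, so 0.890 = (0.78 + ρ_G + 0.92) / 2.920.
ρ_G = 0.890·2.920 − 0.78 − 0.92 = 0.899.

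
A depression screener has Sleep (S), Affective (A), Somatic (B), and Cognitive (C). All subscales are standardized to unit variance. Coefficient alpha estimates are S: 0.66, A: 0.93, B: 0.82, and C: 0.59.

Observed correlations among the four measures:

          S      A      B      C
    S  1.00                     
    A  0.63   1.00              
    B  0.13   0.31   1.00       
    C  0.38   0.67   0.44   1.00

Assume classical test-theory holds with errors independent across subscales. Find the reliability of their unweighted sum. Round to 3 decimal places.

0.890

Var(S+A+B+C) = 4 + 2·[0.63 + 0.13 + 0.38 + 0.31 + 0.67 + 0.44] = 4 + 5.12 = 9.12.
Because errors are independent across components, Cov(Tᵢ,Tⱼ) = Cov(Xᵢ,Xⱼ); the off-diagonal part of the true-score variance is the same as above.
True-score variance = [0.66 + 0.93 + 0.82 + 0.59] + 5.12 = 3 + 5.12 = 8.12.
Reliability = 8.12 / 9.12 = 0.890.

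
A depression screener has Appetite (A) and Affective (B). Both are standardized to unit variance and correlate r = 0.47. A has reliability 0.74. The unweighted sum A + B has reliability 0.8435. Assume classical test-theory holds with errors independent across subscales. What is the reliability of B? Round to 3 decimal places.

0.800

Var(A+B) = 2 + 2·0.47 = 2.940.
True-score variance = ρ_A + ρ_B + 2·0.47, so 0.8435 = (0.74 + ρ_B + 0.94) / 2.940.
ρ_B = 0.8435·2.940 − 0.74 − 0.94 = 0.800.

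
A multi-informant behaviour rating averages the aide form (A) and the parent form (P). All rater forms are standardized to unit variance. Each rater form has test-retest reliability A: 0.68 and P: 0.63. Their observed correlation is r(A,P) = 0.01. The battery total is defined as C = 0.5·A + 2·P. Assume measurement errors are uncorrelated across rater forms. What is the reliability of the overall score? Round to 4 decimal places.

Var(C) = 0.5² + 2² + 2·[0.01] = 4.25 + 0.02 = 4.27.
Under uncorrelated errors the observed covariances equal the true-score covariances, so only the own-variance terms attenuate.
True-score variance = [0.5²·0.68 + 2²·0.63] + 0.02 = 2.69 + 0.02 = 2.71.
Reliability = 2.71 / 4.27 = 0.6347.

0.6347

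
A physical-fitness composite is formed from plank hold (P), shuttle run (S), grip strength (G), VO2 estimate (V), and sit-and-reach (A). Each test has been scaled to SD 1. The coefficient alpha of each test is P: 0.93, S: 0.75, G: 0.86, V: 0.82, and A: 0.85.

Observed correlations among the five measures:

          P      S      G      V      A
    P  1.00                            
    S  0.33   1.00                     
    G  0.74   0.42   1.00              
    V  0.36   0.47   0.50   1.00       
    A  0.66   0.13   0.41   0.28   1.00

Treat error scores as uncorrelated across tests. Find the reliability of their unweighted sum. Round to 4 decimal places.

0.9419

Var(P+S+G+V+A) = 5 + 2·[0.33 + 0.74 + 0.36 + 0.66 + 0.42 + 0.47 + 0.13 + 0.50 + 0.41 + 0.28] = 5 + 8.6 = 13.6.
With uncorrelated errors the cross-covariances are all true-score covariance, so they carry over unchanged; only the diagonal terms shrink to ρᵢσᵢ².
True-score variance = [0.93 + 0.75 + 0.86 + 0.82 + 0.85] + 8.6 = 4.21 + 8.6 = 12.81.
Reliability = 12.81 / 13.6 = 0.9419.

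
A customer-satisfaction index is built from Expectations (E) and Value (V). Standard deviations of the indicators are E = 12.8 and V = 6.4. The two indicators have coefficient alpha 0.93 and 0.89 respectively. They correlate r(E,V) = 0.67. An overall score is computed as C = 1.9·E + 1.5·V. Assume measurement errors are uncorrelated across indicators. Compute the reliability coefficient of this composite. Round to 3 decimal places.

Var(C) = 1.9²·12.8² + 1.5²·6.4² + 2·[2.85·12.8·6.4·0.67] = 683.622 + 312.852 = 996.475.
Because errors are independent across components, Cov(Tᵢ,Tⱼ) = Cov(Xᵢ,Xⱼ); the off-diagonal part of the true-score variance is the same as above.
True-score variance = [1.9²·12.8²·0.93 + 1.5²·6.4²·0.89] + 312.852 = 632.082 + 312.852 = 944.935.
Reliability = 944.935 / 996.475 = 0.948.

0.948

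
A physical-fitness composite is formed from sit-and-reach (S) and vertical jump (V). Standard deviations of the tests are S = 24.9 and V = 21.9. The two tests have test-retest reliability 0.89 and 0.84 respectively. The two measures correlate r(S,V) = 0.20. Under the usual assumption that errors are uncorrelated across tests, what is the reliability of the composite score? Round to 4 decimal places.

Var(S+V) = 24.9² + 21.9² + 2·[24.9·21.9·0.20] = 1099.62 + 218.124 = 1317.74.
With uncorrelated errors the cross-covariances are all true-score covariance, so they carry over unchanged; only the diagonal terms shrink to ρᵢσᵢ².
True-score variance = [24.9²·0.89 + 21.9²·0.84] + 218.124 = 954.681 + 218.124 = 1172.81.
Reliability = 1172.81 / 1317.74 = 0.8900.

0.8900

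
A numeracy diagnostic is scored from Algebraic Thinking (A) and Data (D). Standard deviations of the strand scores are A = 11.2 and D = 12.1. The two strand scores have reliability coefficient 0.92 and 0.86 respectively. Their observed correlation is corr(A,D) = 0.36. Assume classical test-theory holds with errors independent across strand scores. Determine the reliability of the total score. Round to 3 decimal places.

0.917

Var(A+D) = 11.2² + 12.1² + 2·[11.2·12.1·0.36] = 271.85 + 97.5744 = 369.424.
With uncorrelated errors the cross-covariances are all true-score covariance, so they carry over unchanged; only the diagonal terms shrink to ρᵢσᵢ².
True-score variance = [11.2²·0.92 + 12.1²·0.86] + 97.5744 = 241.317 + 97.5744 = 338.892.
Reliability = 338.892 / 369.424 = 0.917.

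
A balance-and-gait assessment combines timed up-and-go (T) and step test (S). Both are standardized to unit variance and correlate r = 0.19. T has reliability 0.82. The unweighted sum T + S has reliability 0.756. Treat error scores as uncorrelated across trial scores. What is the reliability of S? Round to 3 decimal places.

Var(T+S) = 2 + 2·0.19 = 2.380.
True-score variance = ρ_T + ρ_S + 2·0.19, so 0.756 = (0.82 + ρ_S + 0.38) / 2.380.
ρ_S = 0.756·2.380 − 0.82 − 0.38 = 0.599.

0.599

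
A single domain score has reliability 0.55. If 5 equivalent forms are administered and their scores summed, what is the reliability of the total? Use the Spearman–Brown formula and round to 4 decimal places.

0.8594

ρ_k = kρ / (1 + (k−1)ρ) = 5·0.55 / (1 + 4·0.55) = 2.750 / 3.200 = 0.8594.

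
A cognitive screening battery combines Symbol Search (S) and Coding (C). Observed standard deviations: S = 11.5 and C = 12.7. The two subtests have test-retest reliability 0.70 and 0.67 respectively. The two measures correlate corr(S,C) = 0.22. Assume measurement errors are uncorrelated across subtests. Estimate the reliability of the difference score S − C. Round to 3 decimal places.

Var(S−C) = 11.5² + 12.7² − 2·11.5·12.7·0.22 = 293.54 − 64.262 = 229.278.
Because errors are independent across components, Cov(Tᵢ,Tⱼ) = Cov(Xᵢ,Xⱼ); the off-diagonal part of the true-score variance is the same as above.
True-score variance = [11.5²·0.70 + 12.7²·0.67] − 64.262 = 200.639 − 64.262 = 136.377.
Reliability = 136.377 / 229.278 = 0.595.

0.595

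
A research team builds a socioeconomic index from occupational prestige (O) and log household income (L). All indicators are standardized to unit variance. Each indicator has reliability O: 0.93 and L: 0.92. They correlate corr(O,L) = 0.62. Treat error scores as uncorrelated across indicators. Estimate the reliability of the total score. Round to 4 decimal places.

Var(O+L) = 2 + 2·[0.62] = 2 + 1.24 = 3.24.
With uncorrelated errors the cross-covariances are all true-score covariance, so they carry over unchanged; only the diagonal terms shrink to ρᵢσᵢ².
True-score variance = [0.93 + 0.92] + 1.24 = 1.85 + 1.24 = 3.09.
Reliability = 3.09 / 3.24 = 0.9537.

0.9537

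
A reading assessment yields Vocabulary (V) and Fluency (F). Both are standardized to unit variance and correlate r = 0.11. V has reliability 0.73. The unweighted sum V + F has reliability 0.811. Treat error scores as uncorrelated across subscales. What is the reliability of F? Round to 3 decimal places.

0.850

Var(V+F) = 2 + 2·0.11 = 2.220.
True-score variance = ρ_V + ρ_F + 2·0.11, so 0.811 = (0.73 + ρ_F + 0.22) / 2.220.
ρ_F = 0.811·2.220 − 0.73 − 0.22 = 0.850.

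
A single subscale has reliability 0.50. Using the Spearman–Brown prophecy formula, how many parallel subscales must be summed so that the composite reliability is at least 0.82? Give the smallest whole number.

k ≥ ρ*(1−ρ₁)/(ρ₁(1−ρ*)) = 0.82·0.50 / (0.50·0.18) = 4.556.
Smallest integer k = 5.

5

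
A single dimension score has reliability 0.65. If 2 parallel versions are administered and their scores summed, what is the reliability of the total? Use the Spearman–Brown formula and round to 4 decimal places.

0.7879

ρ_k = kρ / (1 + (k−1)ρ) = 2·0.65 / (1 + 1·0.65) = 1.300 / 1.650 = 0.7879.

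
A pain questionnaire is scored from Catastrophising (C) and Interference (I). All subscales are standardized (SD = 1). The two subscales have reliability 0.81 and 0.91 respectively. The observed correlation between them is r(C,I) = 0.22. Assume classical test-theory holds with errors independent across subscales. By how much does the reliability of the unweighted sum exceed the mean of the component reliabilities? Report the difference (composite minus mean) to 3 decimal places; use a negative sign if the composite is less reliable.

Var(sum) = 2 + 0.44 = 2.44; true-score variance = 1.72 + 0.44 = 2.16; composite reliability = 0.8852.
Mean component reliability = 0.8600.
Difference = 0.8852 − 0.8600 = 0.025.

0.025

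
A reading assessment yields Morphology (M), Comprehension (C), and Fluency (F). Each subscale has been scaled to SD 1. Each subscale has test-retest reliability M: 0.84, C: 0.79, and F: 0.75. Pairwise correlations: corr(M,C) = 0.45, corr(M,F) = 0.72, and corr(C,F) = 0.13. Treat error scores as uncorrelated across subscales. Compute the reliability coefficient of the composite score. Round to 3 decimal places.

0.889

Var(M+C+F) = 3 + 2·[0.45 + 0.72 + 0.13] = 3 + 2.6 = 5.6.
Under uncorrelated errors the observed covariances equal the true-score covariances, so only the own-variance terms attenuate.
True-score variance = [0.84 + 0.79 + 0.75] + 2.6 = 2.38 + 2.6 = 4.98.
Reliability = 4.98 / 5.6 = 0.889.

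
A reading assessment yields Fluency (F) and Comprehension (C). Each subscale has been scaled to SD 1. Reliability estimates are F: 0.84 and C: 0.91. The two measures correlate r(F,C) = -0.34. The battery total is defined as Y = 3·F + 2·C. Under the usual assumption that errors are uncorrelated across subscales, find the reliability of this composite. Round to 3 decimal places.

0.798

Var(Y) = 3² + 2² + 2·[6·(-0.34)] = 13 − 4.08 = 8.92.
With uncorrelated errors the cross-covariances are all true-score covariance, so they carry over unchanged; only the diagonal terms shrink to ρᵢσᵢ².
True-score variance = [3²·0.84 + 2²·0.91] − 4.08 = 11.2 − 4.08 = 7.12.
Reliability = 7.12 / 8.92 = 0.798.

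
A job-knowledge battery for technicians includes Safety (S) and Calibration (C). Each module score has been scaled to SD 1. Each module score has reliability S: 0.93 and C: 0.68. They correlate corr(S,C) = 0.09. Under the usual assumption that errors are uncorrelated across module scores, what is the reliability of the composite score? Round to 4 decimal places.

Var(S+C) = 2 + 2·[0.09] = 2 + 0.18 = 2.18.
Because errors are independent across components, Cov(Tᵢ,Tⱼ) = Cov(Xᵢ,Xⱼ); the off-diagonal part of the true-score variance is the same as above.
True-score variance = [0.93 + 0.68] + 0.18 = 1.61 + 0.18 = 1.79.
Reliability = 1.79 / 2.18 = 0.8211.

0.8211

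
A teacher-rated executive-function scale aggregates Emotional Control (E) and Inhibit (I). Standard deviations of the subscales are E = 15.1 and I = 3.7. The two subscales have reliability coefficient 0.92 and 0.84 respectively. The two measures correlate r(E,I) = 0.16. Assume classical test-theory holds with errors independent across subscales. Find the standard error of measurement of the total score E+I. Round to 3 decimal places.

4.520

Var(total) = 241.7 + 17.8784 = 259.578.
True-score variance = 221.269 + 17.8784 = 239.147, so reliability = 0.9213.
Error variance = 259.578 − 239.147 = 20.4312; SEM = √20.4312 = 4.520.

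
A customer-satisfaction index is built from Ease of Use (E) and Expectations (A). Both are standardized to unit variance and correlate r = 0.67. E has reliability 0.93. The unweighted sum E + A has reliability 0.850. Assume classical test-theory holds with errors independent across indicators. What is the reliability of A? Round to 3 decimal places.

Var(E+A) = 2 + 2·0.67 = 3.340.
True-score variance = ρ_E + ρ_A + 2·0.67, so 0.850 = (0.93 + ρ_A + 1.34) / 3.340.
ρ_A = 0.850·3.340 − 0.93 − 1.34 = 0.569.

0.569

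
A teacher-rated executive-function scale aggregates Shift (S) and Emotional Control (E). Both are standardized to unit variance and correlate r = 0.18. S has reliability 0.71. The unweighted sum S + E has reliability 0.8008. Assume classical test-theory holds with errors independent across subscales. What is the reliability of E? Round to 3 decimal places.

Var(S+E) = 2 + 2·0.18 = 2.360.
True-score variance = ρ_S + ρ_E + 2·0.18, so 0.8008 = (0.71 + ρ_E + 0.36) / 2.360.
ρ_E = 0.8008·2.360 − 0.71 − 0.36 = 0.820.

0.820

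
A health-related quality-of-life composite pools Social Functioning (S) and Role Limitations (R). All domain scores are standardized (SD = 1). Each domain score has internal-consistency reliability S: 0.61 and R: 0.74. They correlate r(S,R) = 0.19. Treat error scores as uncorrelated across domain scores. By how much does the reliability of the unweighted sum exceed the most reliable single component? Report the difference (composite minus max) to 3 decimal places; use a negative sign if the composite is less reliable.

-0.013

Var(sum) = 2 + 0.38 = 2.38; true-score variance = 1.35 + 0.38 = 1.73; composite reliability = 0.7269.
Max component reliability = 0.7400.
Difference = 0.7269 − 0.7400 = -0.013.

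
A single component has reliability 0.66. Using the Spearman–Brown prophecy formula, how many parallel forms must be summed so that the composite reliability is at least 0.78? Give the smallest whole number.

k ≥ ρ*(1−ρ₁)/(ρ₁(1−ρ*)) = 0.78·0.34 / (0.66·0.22) = 1.826.
Smallest integer k = 2.

2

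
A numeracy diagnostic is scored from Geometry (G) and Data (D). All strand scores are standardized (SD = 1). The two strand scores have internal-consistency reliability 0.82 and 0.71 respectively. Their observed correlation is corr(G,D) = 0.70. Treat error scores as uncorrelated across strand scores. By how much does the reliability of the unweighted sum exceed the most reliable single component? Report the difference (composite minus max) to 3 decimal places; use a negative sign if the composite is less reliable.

Var(sum) = 2 + 1.4 = 3.4; true-score variance = 1.53 + 1.4 = 2.93; composite reliability = 0.8618.
Max component reliability = 0.8200.
Difference = 0.8618 − 0.8200 = 0.042.

0.042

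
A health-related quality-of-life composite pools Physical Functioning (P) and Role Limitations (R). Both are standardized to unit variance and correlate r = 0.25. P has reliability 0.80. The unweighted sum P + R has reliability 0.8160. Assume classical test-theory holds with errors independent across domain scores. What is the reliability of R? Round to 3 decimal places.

Var(P+R) = 2 + 2·0.25 = 2.500.
True-score variance = ρ_P + ρ_R + 2·0.25, so 0.8160 = (0.80 + ρ_R + 0.50) / 2.500.
ρ_R = 0.8160·2.500 − 0.80 − 0.50 = 0.740.

0.740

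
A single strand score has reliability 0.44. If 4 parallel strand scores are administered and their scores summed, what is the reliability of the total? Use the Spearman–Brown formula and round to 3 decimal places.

ρ_k = kρ / (1 + (k−1)ρ) = 4·0.44 / (1 + 3·0.44) = 1.760 / 2.320 = 0.759.

0.759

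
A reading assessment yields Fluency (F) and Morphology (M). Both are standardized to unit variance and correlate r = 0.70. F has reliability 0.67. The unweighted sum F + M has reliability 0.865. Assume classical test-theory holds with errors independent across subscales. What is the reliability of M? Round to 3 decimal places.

Var(F+M) = 2 + 2·0.70 = 3.400.
True-score variance = ρ_F + ρ_M + 2·0.70, so 0.865 = (0.67 + ρ_M + 1.40) / 3.400.
ρ_M = 0.865·3.400 − 0.67 − 1.40 = 0.871.

0.871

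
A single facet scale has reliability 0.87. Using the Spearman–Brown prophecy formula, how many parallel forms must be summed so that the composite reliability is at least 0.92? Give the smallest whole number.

k ≥ ρ*(1−ρ₁)/(ρ₁(1−ρ*)) = 0.92·0.13 / (0.87·0.08) = 1.718.
Smallest integer k = 2.

2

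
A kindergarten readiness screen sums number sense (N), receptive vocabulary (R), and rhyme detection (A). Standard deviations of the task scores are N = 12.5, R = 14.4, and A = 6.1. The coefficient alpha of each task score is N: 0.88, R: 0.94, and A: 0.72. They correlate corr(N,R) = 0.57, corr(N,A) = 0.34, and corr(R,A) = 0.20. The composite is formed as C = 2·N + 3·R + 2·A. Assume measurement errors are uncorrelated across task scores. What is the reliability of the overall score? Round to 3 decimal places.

Var(C) = 2²·12.5² + 3²·14.4² + 2²·6.1² + 2·[6·12.5·14.4·0.57 + 4·12.5·6.1·0.34 + 6·14.4·6.1·0.20] = 2640.08 + 1649.42 = 4289.5.
Because errors are independent across components, Cov(Tᵢ,Tⱼ) = Cov(Xᵢ,Xⱼ); the off-diagonal part of the true-score variance is the same as above.
True-score variance = [2²·12.5²·0.88 + 3²·14.4²·0.94 + 2²·6.1²·0.72] + 1649.42 = 2411.43 + 1649.42 = 4060.85.
Reliability = 4060.85 / 4289.5 = 0.947.

0.947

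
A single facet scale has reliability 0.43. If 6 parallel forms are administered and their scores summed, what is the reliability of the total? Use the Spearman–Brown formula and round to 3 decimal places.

0.819

ρ_k = kρ / (1 + (k−1)ρ) = 6·0.43 / (1 + 5·0.43) = 2.580 / 3.150 = 0.819.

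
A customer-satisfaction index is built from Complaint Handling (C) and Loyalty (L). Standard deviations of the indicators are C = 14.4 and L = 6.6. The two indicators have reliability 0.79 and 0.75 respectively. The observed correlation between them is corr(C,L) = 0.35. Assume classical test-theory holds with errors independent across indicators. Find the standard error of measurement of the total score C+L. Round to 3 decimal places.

7.378

Var(total) = 250.92 + 66.528 = 317.448.
True-score variance = 196.484 + 66.528 = 263.012, so reliability = 0.8285.
Error variance = 317.448 − 263.012 = 54.4356; SEM = √54.4356 = 7.378.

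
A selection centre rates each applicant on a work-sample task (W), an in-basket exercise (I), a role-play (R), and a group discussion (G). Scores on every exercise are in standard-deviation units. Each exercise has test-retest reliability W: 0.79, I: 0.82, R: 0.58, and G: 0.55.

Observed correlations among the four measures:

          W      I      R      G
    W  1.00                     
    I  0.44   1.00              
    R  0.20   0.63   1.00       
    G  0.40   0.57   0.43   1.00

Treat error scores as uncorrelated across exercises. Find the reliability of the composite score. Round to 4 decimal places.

0.8651

Var(W+I+R+G) = 4 + 2·[0.44 + 0.20 + 0.40 + 0.63 + 0.57 + 0.43] = 4 + 5.34 = 9.34.
Because errors are independent across components, Cov(Tᵢ,Tⱼ) = Cov(Xᵢ,Xⱼ); the off-diagonal part of the true-score variance is the same as above.
True-score variance = [0.79 + 0.82 + 0.58 + 0.55] + 5.34 = 2.74 + 5.34 = 8.08.
Reliability = 8.08 / 9.34 = 0.8651.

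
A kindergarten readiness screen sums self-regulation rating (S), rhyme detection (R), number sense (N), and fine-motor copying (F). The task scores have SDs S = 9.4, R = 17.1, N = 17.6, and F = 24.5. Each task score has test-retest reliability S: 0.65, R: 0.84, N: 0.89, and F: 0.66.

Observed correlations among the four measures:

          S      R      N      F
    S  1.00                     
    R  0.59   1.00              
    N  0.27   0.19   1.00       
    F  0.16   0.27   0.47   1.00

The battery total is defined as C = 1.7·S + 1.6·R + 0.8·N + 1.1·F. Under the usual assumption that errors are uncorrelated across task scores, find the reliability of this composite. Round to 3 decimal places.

Var(C) = 1.7²·9.4² + 1.6²·17.1² + 0.8²·17.6² + 1.1²·24.5² + 2·[2.72·9.4·17.1·0.59 + 1.36·9.4·17.6·0.27 + 1.87·9.4·24.5·0.16 + 1.28·17.1·17.6·0.19 + 1.76·17.1·24.5·0.27 + 0.88·17.6·24.5·0.47] = 1928.48 + 1676.47 = 3604.95.
Because errors are independent across components, Cov(Tᵢ,Tⱼ) = Cov(Xᵢ,Xⱼ); the off-diagonal part of the true-score variance is the same as above.
True-score variance = [1.7²·9.4²·0.65 + 1.6²·17.1²·0.84 + 0.8²·17.6²·0.89 + 1.1²·24.5²·0.66] + 1676.47 = 1450.58 + 1676.47 = 3127.05.
Reliability = 3127.05 / 3604.95 = 0.867.

0.867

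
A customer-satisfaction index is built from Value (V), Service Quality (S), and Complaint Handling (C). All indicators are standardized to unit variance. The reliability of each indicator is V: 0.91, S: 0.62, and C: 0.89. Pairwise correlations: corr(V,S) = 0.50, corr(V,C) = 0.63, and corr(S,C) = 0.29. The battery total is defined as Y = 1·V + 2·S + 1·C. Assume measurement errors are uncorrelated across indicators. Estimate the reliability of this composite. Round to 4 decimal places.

Var(Y) = 1 + 2² + 1 + 2·[2·0.50 + 0.63 + 2·0.29] = 6 + 4.42 = 10.42.
With uncorrelated errors the cross-covariances are all true-score covariance, so they carry over unchanged; only the diagonal terms shrink to ρᵢσᵢ².
True-score variance = [0.91 + 2²·0.62 + 0.89] + 4.42 = 4.28 + 4.42 = 8.7.
Reliability = 8.7 / 10.42 = 0.8349.

0.8349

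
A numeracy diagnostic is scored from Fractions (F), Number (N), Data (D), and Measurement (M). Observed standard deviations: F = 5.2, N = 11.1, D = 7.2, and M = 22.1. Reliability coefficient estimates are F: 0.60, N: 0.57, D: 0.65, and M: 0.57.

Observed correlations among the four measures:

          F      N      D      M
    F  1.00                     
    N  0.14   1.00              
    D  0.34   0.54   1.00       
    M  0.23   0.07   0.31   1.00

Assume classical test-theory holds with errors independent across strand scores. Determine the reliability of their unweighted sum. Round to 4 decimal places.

Var(F+N+D+M) = 5.2² + 11.1² + 7.2² + 22.1² + 2·[5.2·11.1·0.14 + 5.2·7.2·0.34 + 5.2·22.1·0.23 + 11.1·7.2·0.54 + 11.1·22.1·0.07 + 7.2·22.1·0.31] = 690.5 + 313.795 = 1004.3.
Under uncorrelated errors the observed covariances equal the true-score covariances, so only the own-variance terms attenuate.
True-score variance = [5.2²·0.60 + 11.1²·0.57 + 7.2²·0.65 + 22.1²·0.57] + 313.795 = 398.543 + 313.795 = 712.339.
Reliability = 712.339 / 1004.3 = 0.7093.

0.7093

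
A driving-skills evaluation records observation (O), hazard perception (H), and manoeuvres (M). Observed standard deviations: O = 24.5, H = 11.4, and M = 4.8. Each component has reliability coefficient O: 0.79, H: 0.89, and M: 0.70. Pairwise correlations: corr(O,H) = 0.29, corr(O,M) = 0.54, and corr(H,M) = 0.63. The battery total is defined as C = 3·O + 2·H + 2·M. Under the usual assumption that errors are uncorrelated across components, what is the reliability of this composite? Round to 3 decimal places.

Var(C) = 3²·24.5² + 2²·11.4² + 2²·4.8² + 2·[6·24.5·11.4·0.29 + 6·24.5·4.8·0.54 + 4·11.4·4.8·0.63] = 6014.25 + 2009.8 = 8024.05.
Under uncorrelated errors the observed covariances equal the true-score covariances, so only the own-variance terms attenuate.
True-score variance = [3²·24.5²·0.79 + 2²·11.4²·0.89 + 2²·4.8²·0.70] + 2009.8 = 4794.95 + 2009.8 = 6804.75.
Reliability = 6804.75 / 8024.05 = 0.848.

0.848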